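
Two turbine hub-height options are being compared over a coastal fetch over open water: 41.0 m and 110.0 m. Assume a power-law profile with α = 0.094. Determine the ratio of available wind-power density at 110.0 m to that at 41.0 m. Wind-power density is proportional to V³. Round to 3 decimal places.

Speed ratio: V_B/V_A = (z_B/z_A)^α = (110.0/41.0)^0.094 = (2.6829)^0.094 = 1.09721
Power-density ratio: P_B/P_A = (V_B/V_A)³ = (1.09721)³ = 1.32089

1.321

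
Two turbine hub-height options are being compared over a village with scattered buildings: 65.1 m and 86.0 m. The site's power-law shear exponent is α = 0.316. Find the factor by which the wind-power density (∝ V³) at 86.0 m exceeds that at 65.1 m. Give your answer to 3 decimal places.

Speed ratio: V_B/V_A = (z_B/z_A)^α = (86.0/65.1)^0.316 = (1.3210)^0.316 = 1.09197
Power-density ratio: P_B/P_A = (V_B/V_A)³ = (1.09197)³ = 1.30206

1.302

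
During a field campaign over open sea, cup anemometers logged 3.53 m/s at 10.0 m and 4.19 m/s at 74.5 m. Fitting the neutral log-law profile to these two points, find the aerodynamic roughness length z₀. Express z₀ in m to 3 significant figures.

z₀ ≈ 0.000216 m

Log law: V(z) ∝ ln(z/z₀). With r = V₁/V₂ = 3.53/4.19 = 0.84248,
r · ln(z₂/z₀) = ln(z₁/z₀) ⇒ ln z₀ = (ln z₁ − r·ln z₂)/(1 − r)
ln z₀ = (2.30259 − 0.84248×4.31080) / 0.15752 = -8.4383
z₀ = exp(-8.4383) = 0.0002164 m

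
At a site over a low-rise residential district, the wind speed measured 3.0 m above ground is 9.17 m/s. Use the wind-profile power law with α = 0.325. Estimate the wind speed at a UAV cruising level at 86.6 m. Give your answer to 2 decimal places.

27.35 m/s

Power-law profile: V₂ = V₁ · (z₂/z₁)^α
V₂ = 9.17 × (86.6/3.0)^0.325 = 9.17 × (28.8667)^0.325
    = 9.17 × 2.9828 = 27.3526 m/s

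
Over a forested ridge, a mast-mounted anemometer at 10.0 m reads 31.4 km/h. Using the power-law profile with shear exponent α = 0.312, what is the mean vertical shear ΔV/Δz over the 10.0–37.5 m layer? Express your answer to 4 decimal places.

0.5828 km/h/m

Power law: V₂ = V₁ · (z₂/z₁)^α = 31.4 × (3.7500)^0.312 = 47.4272 km/h
ΔV/Δz = (47.4272 − 31.4)/(37.5 − 10.0) = 16.0272/27.5000 = 0.58281 km/h/m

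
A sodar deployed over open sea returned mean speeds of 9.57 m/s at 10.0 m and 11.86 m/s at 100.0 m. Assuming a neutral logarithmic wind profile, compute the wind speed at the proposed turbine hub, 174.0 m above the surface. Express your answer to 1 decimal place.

Log law: V ∝ ln(z/z₀). From the pair, with r = V₁/V₂ = 0.80691,
ln z₀ = (ln z₁ − r·ln z₂)/(1 − r) = (2.3026 − 0.80691×4.6052)/0.19309 = -7.3200 → z₀ = 0.0006622 m
V₃ = V₁ · ln(z₃/z₀)/ln(z₁/z₀) = 9.57 × 12.4791/9.6226 = 12.4109 m/s

12.4 m/s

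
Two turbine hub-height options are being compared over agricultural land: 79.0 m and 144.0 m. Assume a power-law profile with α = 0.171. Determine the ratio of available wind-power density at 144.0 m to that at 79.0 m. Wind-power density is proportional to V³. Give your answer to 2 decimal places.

Speed ratio: V_B/V_A = (z_B/z_A)^α = (144.0/79.0)^0.171 = (1.8228)^0.171 = 1.10812
Power-density ratio: P_B/P_A = (V_B/V_A)³ = (1.10812)³ = 1.36068

1.36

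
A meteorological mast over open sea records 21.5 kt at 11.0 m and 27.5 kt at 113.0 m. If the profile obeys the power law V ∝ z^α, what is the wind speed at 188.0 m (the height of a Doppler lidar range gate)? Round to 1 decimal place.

29.0 kt

First find α: α = ln(V₂/V₁)/ln(z₂/z₁) = ln(27.5/21.5)/ln(113.0/11.0) = 0.24613/2.32949 = 0.1057
Extrapolate from 113.0 m to 188.0 m: V₃ = 27.5 × (188.0/113.0)^0.1057 = 27.5 × 1.0553 = 29.0196 kt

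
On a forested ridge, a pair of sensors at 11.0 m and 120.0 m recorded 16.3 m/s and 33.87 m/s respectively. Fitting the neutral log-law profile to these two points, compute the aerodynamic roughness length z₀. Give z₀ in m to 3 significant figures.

z₀ ≈ 1.20 m

Log law: V(z) ∝ ln(z/z₀). With r = V₁/V₂ = 16.3/33.87 = 0.48125,
r · ln(z₂/z₀) = ln(z₁/z₀) ⇒ ln z₀ = (ln z₁ − r·ln z₂)/(1 − r)
ln z₀ = (2.39790 − 0.48125×4.78749) / 0.51875 = 0.1810
z₀ = exp(0.1810) = 1.198 m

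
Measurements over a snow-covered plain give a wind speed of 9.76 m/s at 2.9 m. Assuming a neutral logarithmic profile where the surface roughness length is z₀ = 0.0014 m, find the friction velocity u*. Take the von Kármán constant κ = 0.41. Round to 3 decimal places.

Log law: V(z) = (u*/κ) · ln(z/z₀) ⇒ u* = κ · V / ln(z/z₀)
u* = 0.41 × 9.76 / ln(2.9/0.0014) = 0.41 × 9.76 / 7.6360
   = 4.0016 / 7.6360 = 0.5240 m/s

u* ≈ 0.524 m/s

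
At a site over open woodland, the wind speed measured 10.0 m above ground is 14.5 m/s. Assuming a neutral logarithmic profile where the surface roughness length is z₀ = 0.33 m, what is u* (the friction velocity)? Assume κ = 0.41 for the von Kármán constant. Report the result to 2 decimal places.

u* ≈ 1.74 m/s

Log law: V(z) = (u*/κ) · ln(z/z₀) ⇒ u* = κ · V / ln(z/z₀)
u* = 0.41 × 14.5 / ln(10.0/0.33) = 0.41 × 14.5 / 3.4112
   = 5.9450 / 3.4112 = 1.7428 m/s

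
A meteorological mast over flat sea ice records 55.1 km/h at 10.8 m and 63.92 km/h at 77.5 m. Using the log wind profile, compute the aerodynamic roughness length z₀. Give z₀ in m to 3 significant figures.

z₀ ≈ 0.0000486 m

Log law: V(z) ∝ ln(z/z₀). With r = V₁/V₂ = 55.1/63.92 = 0.86202,
r · ln(z₂/z₀) = ln(z₁/z₀) ⇒ ln z₀ = (ln z₁ − r·ln z₂)/(1 − r)
ln z₀ = (2.37955 − 0.86202×4.35028) / 0.13798 = -9.9319
z₀ = exp(-9.9319) = 0.00004860 m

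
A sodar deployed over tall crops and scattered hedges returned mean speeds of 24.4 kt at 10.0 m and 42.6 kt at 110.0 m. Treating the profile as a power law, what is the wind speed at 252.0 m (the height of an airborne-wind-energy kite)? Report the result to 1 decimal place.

First find α: α = ln(V₂/V₁)/ln(z₂/z₁) = ln(42.6/24.4)/ln(110.0/10.0) = 0.55727/2.39790 = 0.2324
Extrapolate from 110.0 m to 252.0 m: V₃ = 42.6 × (252.0/110.0)^0.2324 = 42.6 × 1.2125 = 51.6506 kt

51.7 kt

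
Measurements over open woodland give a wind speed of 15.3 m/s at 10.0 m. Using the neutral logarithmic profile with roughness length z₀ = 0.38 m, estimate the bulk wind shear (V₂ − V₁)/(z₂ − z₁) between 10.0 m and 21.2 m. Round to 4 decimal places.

0.3139 m/s/m

Log law: V₂ = V₁ · ln(z₂/z₀)/ln(z₁/z₀) = 15.3 × 4.0216/3.2702 = 18.8156 m/s
ΔV/Δz = (18.8156 − 15.3)/(21.2 − 10.0) = 3.5156/11.2000 = 0.31389 m/s/m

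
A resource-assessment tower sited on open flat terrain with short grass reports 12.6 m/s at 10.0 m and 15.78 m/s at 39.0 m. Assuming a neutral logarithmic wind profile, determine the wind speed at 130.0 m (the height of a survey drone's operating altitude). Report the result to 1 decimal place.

Log law: V ∝ ln(z/z₀). From the pair, with r = V₁/V₂ = 0.79848,
ln z₀ = (ln z₁ − r·ln z₂)/(1 − r) = (2.3026 − 0.79848×3.6636)/0.20152 = -3.0900 → z₀ = 0.04550 m
V₃ = V₁ · ln(z₃/z₀)/ln(z₁/z₀) = 12.6 × 7.9575/5.3925 = 18.5932 m/s

18.6 m/s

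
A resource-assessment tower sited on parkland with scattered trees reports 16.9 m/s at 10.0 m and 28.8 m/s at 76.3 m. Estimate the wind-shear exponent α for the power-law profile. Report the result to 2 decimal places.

α ≈ 0.26

Power law: V₂/V₁ = (z₂/z₁)^α ⇒ α = ln(V₂/V₁) / ln(z₂/z₁)
α = ln(28.8/16.9) / ln(76.3/10.0) = ln(1.7041) / ln(7.6300)
  = 0.53306 / 2.03209 = 0.26232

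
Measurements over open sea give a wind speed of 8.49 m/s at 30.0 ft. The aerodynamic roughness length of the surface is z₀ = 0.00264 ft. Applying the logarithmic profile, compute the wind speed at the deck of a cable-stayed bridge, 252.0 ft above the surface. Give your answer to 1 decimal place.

Log law: V(z) ∝ ln(z/z₀), so V₂/V₁ = ln(z₂/z₀) / ln(z₁/z₀).
ln(252.0/0.00264) = 11.4664, ln(30.0/0.00264) = 9.3382
V₂ = 8.49 × 11.4664/9.3382 = 8.49 × 1.2279 = 10.4249 m/s

10.4 m/s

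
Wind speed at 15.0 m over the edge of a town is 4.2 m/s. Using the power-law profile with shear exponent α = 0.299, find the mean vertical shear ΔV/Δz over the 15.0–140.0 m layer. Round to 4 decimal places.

0.0319 m/s/m

Power law: V₂ = V₁ · (z₂/z₁)^α = 4.2 × (9.3333)^0.299 = 8.1901 m/s
ΔV/Δz = (8.1901 − 4.2)/(140.0 − 15.0) = 3.9901/125.0000 = 0.03192 m/s/m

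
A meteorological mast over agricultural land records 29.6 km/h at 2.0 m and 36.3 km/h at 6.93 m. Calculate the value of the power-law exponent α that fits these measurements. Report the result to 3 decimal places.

Power law: V₂/V₁ = (z₂/z₁)^α ⇒ α = ln(V₂/V₁) / ln(z₂/z₁)
α = ln(36.3/29.6) / ln(6.93/2.0) = ln(1.2264) / ln(3.4650)
  = 0.20404 / 1.24271 = 0.16419

α ≈ 0.164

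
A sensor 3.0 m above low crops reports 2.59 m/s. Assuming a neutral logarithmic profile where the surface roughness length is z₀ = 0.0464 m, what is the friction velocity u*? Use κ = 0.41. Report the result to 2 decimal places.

u* ≈ 0.25 m/s

Log law: V(z) = (u*/κ) · ln(z/z₀) ⇒ u* = κ · V / ln(z/z₀)
u* = 0.41 × 2.59 / ln(3.0/0.0464) = 0.41 × 2.59 / 4.1691
   = 1.0619 / 4.1691 = 0.2547 m/s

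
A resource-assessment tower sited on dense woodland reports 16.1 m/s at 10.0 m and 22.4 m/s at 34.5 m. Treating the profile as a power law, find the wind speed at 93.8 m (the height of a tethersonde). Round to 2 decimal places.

29.25 m/s

First find α: α = ln(V₂/V₁)/ln(z₂/z₁) = ln(22.4/16.1)/ln(34.5/10.0) = 0.33024/1.23837 = 0.2667
Extrapolate from 34.5 m to 93.8 m: V₃ = 22.4 × (93.8/34.5)^0.2667 = 22.4 × 1.3057 = 29.2474 m/s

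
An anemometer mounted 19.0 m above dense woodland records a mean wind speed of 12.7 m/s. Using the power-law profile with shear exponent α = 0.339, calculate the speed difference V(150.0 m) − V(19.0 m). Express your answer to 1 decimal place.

Power law: V₂ = V₁ · (z₂/z₁)^α = 12.7 × (7.8947)^0.339 = 25.5859 m/s
ΔV = 25.5859 − 12.7 = 12.8859 m/s

12.9 m/s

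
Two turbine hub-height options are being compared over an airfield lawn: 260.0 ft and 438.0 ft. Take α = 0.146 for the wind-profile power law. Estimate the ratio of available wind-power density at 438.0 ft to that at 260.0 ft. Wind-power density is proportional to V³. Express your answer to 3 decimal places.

1.257

Speed ratio: V_B/V_A = (z_B/z_A)^α = (438.0/260.0)^0.146 = (1.6846)^0.146 = 1.07912
Power-density ratio: P_B/P_A = (V_B/V_A)³ = (1.07912)³ = 1.25663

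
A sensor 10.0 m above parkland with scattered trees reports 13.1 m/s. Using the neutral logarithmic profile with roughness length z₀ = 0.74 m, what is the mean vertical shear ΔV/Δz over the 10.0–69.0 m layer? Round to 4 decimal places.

0.1647 m/s/m

Log law: V₂ = V₁ · ln(z₂/z₀)/ln(z₁/z₀) = 13.1 × 4.5352/2.6037 = 22.8181 m/s
ΔV/Δz = (22.8181 − 13.1)/(69.0 − 10.0) = 9.7181/59.0000 = 0.16471 m/s/m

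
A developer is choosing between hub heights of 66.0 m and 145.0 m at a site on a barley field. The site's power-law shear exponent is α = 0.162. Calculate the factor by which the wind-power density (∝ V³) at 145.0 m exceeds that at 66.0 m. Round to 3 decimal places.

Speed ratio: V_B/V_A = (z_B/z_A)^α = (145.0/66.0)^0.162 = (2.1970)^0.162 = 1.13599
Power-density ratio: P_B/P_A = (V_B/V_A)³ = (1.13599)³ = 1.46597

1.466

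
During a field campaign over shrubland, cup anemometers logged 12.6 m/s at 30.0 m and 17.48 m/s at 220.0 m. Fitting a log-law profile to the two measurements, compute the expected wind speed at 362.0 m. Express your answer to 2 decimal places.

Log law: V ∝ ln(z/z₀). From the pair, with r = V₁/V₂ = 0.72082,
ln z₀ = (ln z₁ − r·ln z₂)/(1 − r) = (3.4012 − 0.72082×5.3936)/0.27918 = -1.7432 → z₀ = 0.1750 m
V₃ = V₁ · ln(z₃/z₀)/ln(z₁/z₀) = 12.6 × 7.6348/5.1444 = 18.6998 m/s

18.70 m/s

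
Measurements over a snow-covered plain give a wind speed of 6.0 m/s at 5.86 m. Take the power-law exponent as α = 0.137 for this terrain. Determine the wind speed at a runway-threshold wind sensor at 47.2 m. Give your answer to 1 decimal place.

8.0 m/s

Power-law profile: V₂ = V₁ · (z₂/z₁)^α
V₂ = 6.0 × (47.2/5.86)^0.137 = 6.0 × (8.0546)^0.137
    = 6.0 × 1.3308 = 7.9851 m/s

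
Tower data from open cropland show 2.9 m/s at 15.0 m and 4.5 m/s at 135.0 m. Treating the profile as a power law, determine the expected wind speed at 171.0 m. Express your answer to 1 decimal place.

4.7 m/s

First find α: α = ln(V₂/V₁)/ln(z₂/z₁) = ln(4.5/2.9)/ln(135.0/15.0) = 0.43937/2.19722 = 0.2000
Extrapolate from 135.0 m to 171.0 m: V₃ = 4.5 × (171.0/135.0)^0.2000 = 4.5 × 1.0484 = 4.7178 m/s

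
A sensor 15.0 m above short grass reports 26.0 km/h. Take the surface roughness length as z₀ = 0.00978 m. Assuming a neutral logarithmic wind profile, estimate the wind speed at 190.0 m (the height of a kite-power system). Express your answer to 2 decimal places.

35.00 km/h

Log law: V(z) ∝ ln(z/z₀), so V₂/V₁ = ln(z₂/z₀) / ln(z₁/z₀).
ln(190.0/0.00978) = 9.8744, ln(15.0/0.00978) = 7.3355
V₂ = 26.0 × 9.8744/7.3355 = 26.0 × 1.3461 = 34.9992 km/h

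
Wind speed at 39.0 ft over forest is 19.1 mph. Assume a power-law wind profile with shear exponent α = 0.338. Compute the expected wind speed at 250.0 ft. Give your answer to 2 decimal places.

Power-law profile: V₂ = V₁ · (z₂/z₁)^α
V₂ = 19.1 × (250.0/39.0)^0.338 = 19.1 × (6.4103)^0.338
    = 19.1 × 1.8738 = 35.7896 mph

35.79 mph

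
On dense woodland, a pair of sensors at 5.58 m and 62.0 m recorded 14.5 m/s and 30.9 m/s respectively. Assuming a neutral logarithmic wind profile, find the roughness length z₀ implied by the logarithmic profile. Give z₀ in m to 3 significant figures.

z₀ ≈ 0.664 m

Log law: V(z) ∝ ln(z/z₀). With r = V₁/V₂ = 14.5/30.9 = 0.46926,
r · ln(z₂/z₀) = ln(z₁/z₀) ⇒ ln z₀ = (ln z₁ − r·ln z₂)/(1 − r)
ln z₀ = (1.71919 − 0.46926×4.12713) / 0.53074 = -0.4098
z₀ = exp(-0.4098) = 0.6638 m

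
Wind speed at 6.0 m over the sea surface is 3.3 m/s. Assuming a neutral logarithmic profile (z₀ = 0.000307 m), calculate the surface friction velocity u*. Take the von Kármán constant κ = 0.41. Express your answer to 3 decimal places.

Log law: V(z) = (u*/κ) · ln(z/z₀) ⇒ u* = κ · V / ln(z/z₀)
u* = 0.41 × 3.3 / ln(6.0/0.000307) = 0.41 × 3.3 / 9.8804
   = 1.3530 / 9.8804 = 0.1369 m/s

u* ≈ 0.137 m/s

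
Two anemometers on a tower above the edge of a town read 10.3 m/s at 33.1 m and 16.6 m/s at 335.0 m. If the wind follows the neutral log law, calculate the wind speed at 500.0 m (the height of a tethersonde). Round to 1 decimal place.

Log law: V ∝ ln(z/z₀). From the pair, with r = V₁/V₂ = 0.62048,
ln z₀ = (ln z₁ − r·ln z₂)/(1 − r) = (3.4995 − 0.62048×5.8141)/0.37952 = -0.2846 → z₀ = 0.7523 m
V₃ = V₁ · ln(z₃/z₀)/ln(z₁/z₀) = 10.3 × 6.4993/3.7842 = 17.6900 m/s

17.7 m/s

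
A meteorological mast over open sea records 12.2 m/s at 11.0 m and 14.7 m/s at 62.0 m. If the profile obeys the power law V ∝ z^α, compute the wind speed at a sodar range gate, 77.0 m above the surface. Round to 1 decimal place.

First find α: α = ln(V₂/V₁)/ln(z₂/z₁) = ln(14.7/12.2)/ln(62.0/11.0) = 0.18641/1.72924 = 0.1078
Extrapolate from 62.0 m to 77.0 m: V₃ = 14.7 × (77.0/62.0)^0.1078 = 14.7 × 1.0236 = 15.0474 m/s

15.0 m/s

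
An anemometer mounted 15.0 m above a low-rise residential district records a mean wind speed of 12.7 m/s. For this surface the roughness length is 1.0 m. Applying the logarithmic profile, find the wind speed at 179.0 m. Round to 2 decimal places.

Log law: V(z) ∝ ln(z/z₀), so V₂/V₁ = ln(z₂/z₀) / ln(z₁/z₀).
ln(179.0/1.0) = 5.1874, ln(15.0/1.0) = 2.7081
V₂ = 12.7 × 5.1874/2.7081 = 12.7 × 1.9155 = 24.3274 m/s

24.33 m/s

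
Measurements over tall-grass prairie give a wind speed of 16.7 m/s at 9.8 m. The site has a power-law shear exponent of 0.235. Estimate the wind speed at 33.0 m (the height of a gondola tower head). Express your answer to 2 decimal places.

22.21 m/s

Power-law profile: V₂ = V₁ · (z₂/z₁)^α
V₂ = 16.7 × (33.0/9.8)^0.235 = 16.7 × (3.3673)^0.235
    = 16.7 × 1.3302 = 22.2141 m/s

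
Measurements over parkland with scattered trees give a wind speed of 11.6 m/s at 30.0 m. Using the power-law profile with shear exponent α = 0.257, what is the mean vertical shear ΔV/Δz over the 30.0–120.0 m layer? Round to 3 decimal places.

0.055 m/s/m

Power law: V₂ = V₁ · (z₂/z₁)^α = 11.6 × (4.0000)^0.257 = 16.5648 m/s
ΔV/Δz = (16.5648 − 11.6)/(120.0 − 30.0) = 4.9648/90.0000 = 0.05516 m/s/m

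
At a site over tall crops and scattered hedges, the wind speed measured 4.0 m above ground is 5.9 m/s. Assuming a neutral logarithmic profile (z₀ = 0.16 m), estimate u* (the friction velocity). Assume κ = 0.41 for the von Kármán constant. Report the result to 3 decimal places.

u* ≈ 0.752 m/s

Log law: V(z) = (u*/κ) · ln(z/z₀) ⇒ u* = κ · V / ln(z/z₀)
u* = 0.41 × 5.9 / ln(4.0/0.16) = 0.41 × 5.9 / 3.2189
   = 2.4190 / 3.2189 = 0.7515 m/s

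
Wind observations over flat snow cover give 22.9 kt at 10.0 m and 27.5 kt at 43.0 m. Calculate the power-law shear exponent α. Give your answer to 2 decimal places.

α ≈ 0.13

Power law: V₂/V₁ = (z₂/z₁)^α ⇒ α = ln(V₂/V₁) / ln(z₂/z₁)
α = ln(27.5/22.9) / ln(43.0/10.0) = ln(1.2009) / ln(4.3000)
  = 0.18305 / 1.45862 = 0.12550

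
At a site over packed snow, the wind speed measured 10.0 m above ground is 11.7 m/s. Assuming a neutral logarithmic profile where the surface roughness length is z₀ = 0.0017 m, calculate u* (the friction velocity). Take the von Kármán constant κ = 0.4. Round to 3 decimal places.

u* ≈ 0.539 m/s

Log law: V(z) = (u*/κ) · ln(z/z₀) ⇒ u* = κ · V / ln(z/z₀)
u* = 0.4 × 11.7 / ln(10.0/0.0017) = 0.4 × 11.7 / 8.6797
   = 4.6800 / 8.6797 = 0.5392 m/s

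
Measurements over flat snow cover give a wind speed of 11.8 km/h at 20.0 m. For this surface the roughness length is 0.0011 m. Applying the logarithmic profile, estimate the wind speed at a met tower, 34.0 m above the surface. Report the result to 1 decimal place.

Log law: V(z) ∝ ln(z/z₀), so V₂/V₁ = ln(z₂/z₀) / ln(z₁/z₀).
ln(34.0/0.0011) = 10.3388, ln(20.0/0.0011) = 9.8082
V₂ = 11.8 × 10.3388/9.8082 = 11.8 × 1.0541 = 12.4384 km/h

12.4 km/h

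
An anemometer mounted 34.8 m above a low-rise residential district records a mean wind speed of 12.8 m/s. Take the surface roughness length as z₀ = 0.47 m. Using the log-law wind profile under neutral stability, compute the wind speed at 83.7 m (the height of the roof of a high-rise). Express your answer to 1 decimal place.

Log law: V(z) ∝ ln(z/z₀), so V₂/V₁ = ln(z₂/z₀) / ln(z₁/z₀).
ln(83.7/0.47) = 5.1823, ln(34.8/0.47) = 4.3046
V₂ = 12.8 × 5.1823/4.3046 = 12.8 × 1.2039 = 15.4096 m/s

15.4 m/s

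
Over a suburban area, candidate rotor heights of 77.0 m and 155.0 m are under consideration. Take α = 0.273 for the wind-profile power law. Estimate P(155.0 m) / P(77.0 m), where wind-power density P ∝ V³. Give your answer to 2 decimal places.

Speed ratio: V_B/V_A = (z_B/z_A)^α = (155.0/77.0)^0.273 = (2.0130)^0.273 = 1.21045
Power-density ratio: P_B/P_A = (V_B/V_A)³ = (1.21045)³ = 1.77356

1.77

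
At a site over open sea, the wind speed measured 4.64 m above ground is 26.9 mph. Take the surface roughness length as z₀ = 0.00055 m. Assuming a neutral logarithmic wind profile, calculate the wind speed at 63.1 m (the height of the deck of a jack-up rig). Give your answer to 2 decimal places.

34.67 mph

Log law: V(z) ∝ ln(z/z₀), so V₂/V₁ = ln(z₂/z₀) / ln(z₁/z₀).
ln(63.1/0.00055) = 11.6503, ln(4.64/0.00055) = 9.0403
V₂ = 26.9 × 11.6503/9.0403 = 26.9 × 1.2887 = 34.6662 mph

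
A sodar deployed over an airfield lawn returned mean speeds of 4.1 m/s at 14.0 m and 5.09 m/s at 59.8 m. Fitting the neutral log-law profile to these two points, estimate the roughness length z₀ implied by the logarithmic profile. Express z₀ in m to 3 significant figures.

Log law: V(z) ∝ ln(z/z₀). With r = V₁/V₂ = 4.1/5.09 = 0.80550,
r · ln(z₂/z₀) = ln(z₁/z₀) ⇒ ln z₀ = (ln z₁ − r·ln z₂)/(1 − r)
ln z₀ = (2.63906 − 0.80550×4.09101) / 0.19450 = -3.3741
z₀ = exp(-3.3741) = 0.03425 m

z₀ ≈ 0.0343 m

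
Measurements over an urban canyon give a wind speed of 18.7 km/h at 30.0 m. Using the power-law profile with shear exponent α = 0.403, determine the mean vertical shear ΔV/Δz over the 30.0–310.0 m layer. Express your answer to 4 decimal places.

0.1044 km/h/m

Power law: V₂ = V₁ · (z₂/z₁)^α = 18.7 × (10.3333)^0.403 = 47.9270 km/h
ΔV/Δz = (47.9270 − 18.7)/(310.0 − 30.0) = 29.2270/280.0000 = 0.10438 km/h/m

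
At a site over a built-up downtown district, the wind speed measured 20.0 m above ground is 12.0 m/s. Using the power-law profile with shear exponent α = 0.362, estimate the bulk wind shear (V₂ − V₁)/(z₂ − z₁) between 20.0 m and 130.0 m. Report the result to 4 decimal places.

Power law: V₂ = V₁ · (z₂/z₁)^α = 12.0 × (6.5000)^0.362 = 23.6296 m/s
ΔV/Δz = (23.6296 − 12.0)/(130.0 − 20.0) = 11.6296/110.0000 = 0.10572 m/s/m

0.1057 m/s/m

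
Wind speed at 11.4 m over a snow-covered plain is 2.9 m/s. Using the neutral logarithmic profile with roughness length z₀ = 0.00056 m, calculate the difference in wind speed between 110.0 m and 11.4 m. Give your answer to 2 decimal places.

0.66 m/s

Log law: V₂ = V₁ · ln(z₂/z₀)/ln(z₁/z₀) = 2.9 × 12.1881/9.9212 = 3.5626 m/s
ΔV = 3.5626 − 2.9 = 0.6626 m/s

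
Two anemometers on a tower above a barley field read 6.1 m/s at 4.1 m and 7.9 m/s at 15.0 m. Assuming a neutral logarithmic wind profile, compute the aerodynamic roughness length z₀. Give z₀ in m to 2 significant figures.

z₀ ≈ 0.051 m

Log law: V(z) ∝ ln(z/z₀). With r = V₁/V₂ = 6.1/7.9 = 0.77215,
r · ln(z₂/z₀) = ln(z₁/z₀) ⇒ ln z₀ = (ln z₁ − r·ln z₂)/(1 − r)
ln z₀ = (1.41099 − 0.77215×2.70805) / 0.22785 = -2.9846
z₀ = exp(-2.9846) = 0.05056 m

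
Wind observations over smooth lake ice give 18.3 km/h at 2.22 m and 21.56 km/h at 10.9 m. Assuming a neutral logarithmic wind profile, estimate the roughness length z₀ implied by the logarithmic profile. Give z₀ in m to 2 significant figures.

z₀ ≈ 0.00029 m

Log law: V(z) ∝ ln(z/z₀). With r = V₁/V₂ = 18.3/21.56 = 0.84879,
r · ln(z₂/z₀) = ln(z₁/z₀) ⇒ ln z₀ = (ln z₁ − r·ln z₂)/(1 − r)
ln z₀ = (0.79751 − 0.84879×2.38876) / 0.15121 = -8.1350
z₀ = exp(-8.1350) = 0.0002931 m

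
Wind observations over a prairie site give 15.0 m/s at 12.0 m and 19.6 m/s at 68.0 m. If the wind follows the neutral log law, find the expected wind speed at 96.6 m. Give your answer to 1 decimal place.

20.5 m/s

Log law: V ∝ ln(z/z₀). From the pair, with r = V₁/V₂ = 0.76531,
ln z₀ = (ln z₁ − r·ln z₂)/(1 − r) = (2.4849 − 0.76531×4.2195)/0.23469 = -3.1714 → z₀ = 0.04194 m
V₃ = V₁ · ln(z₃/z₀)/ln(z₁/z₀) = 15.0 × 7.7420/5.6563 = 20.5310 m/s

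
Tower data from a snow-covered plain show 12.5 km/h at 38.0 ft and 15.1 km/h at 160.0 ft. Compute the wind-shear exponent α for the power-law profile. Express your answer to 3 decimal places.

α ≈ 0.131

Power law: V₂/V₁ = (z₂/z₁)^α ⇒ α = ln(V₂/V₁) / ln(z₂/z₁)
α = ln(15.1/12.5) / ln(160.0/38.0) = ln(1.2080) / ln(4.2105)
  = 0.18897 / 1.43759 = 0.13145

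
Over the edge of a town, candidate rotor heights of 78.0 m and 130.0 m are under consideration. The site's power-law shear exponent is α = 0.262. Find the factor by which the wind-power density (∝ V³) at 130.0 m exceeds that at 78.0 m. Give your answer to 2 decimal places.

1.49

Speed ratio: V_B/V_A = (z_B/z_A)^α = (130.0/78.0)^0.262 = (1.6667)^0.262 = 1.14321
Power-density ratio: P_B/P_A = (V_B/V_A)³ = (1.14321)³ = 1.49408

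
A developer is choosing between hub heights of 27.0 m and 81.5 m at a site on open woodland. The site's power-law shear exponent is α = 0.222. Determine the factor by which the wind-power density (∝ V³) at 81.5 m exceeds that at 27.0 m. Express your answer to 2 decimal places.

2.09

Speed ratio: V_B/V_A = (z_B/z_A)^α = (81.5/27.0)^0.222 = (3.0185)^0.222 = 1.27795
Power-density ratio: P_B/P_A = (V_B/V_A)³ = (1.27795)³ = 2.08710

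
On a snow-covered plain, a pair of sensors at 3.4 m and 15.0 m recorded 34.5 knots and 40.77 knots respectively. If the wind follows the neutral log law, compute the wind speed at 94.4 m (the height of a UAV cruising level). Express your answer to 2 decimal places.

48.54 knots

Log law: V ∝ ln(z/z₀). From the pair, with r = V₁/V₂ = 0.84621,
ln z₀ = (ln z₁ − r·ln z₂)/(1 − r) = (1.2238 − 0.84621×2.7081)/0.15379 = -6.9433 → z₀ = 0.0009651 m
V₃ = V₁ · ln(z₃/z₀)/ln(z₁/z₀) = 34.5 × 11.4908/8.1671 = 48.5405 knots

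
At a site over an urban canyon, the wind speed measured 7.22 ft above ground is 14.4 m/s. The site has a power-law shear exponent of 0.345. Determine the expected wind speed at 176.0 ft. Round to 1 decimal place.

43.3 m/s

Power-law profile: V₂ = V₁ · (z₂/z₁)^α
V₂ = 14.4 × (176.0/7.22)^0.345 = 14.4 × (24.3767)^0.345
    = 14.4 × 3.0096 = 43.3380 m/s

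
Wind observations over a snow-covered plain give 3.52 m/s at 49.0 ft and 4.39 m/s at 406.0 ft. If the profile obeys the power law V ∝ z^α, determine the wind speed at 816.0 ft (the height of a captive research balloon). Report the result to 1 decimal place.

4.7 m/s

First find α: α = ln(V₂/V₁)/ln(z₂/z₁) = ln(4.39/3.52)/ln(406.0/49.0) = 0.22087/2.11453 = 0.1045
Extrapolate from 406.0 ft to 816.0 ft: V₃ = 4.39 × (816.0/406.0)^0.1045 = 4.39 × 1.0756 = 4.7221 m/s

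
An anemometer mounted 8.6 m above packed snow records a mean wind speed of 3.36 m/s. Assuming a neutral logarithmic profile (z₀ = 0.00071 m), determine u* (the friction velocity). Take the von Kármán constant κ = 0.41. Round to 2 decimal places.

Log law: V(z) = (u*/κ) · ln(z/z₀) ⇒ u* = κ · V / ln(z/z₀)
u* = 0.41 × 3.36 / ln(8.6/0.00071) = 0.41 × 3.36 / 9.4020
   = 1.3776 / 9.4020 = 0.1465 m/s

u* ≈ 0.15 m/s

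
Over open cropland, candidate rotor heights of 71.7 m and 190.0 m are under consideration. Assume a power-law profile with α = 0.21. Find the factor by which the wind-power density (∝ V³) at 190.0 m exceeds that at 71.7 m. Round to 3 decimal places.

Speed ratio: V_B/V_A = (z_B/z_A)^α = (190.0/71.7)^0.21 = (2.6499)^0.21 = 1.22710
Power-density ratio: P_B/P_A = (V_B/V_A)³ = (1.22710)³ = 1.84773

1.848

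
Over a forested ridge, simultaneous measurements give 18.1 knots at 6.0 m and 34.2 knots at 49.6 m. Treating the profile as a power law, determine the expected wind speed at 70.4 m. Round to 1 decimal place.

38.0 knots

First find α: α = ln(V₂/V₁)/ln(z₂/z₁) = ln(34.2/18.1)/ln(49.6/6.0) = 0.63631/2.11223 = 0.3013
Extrapolate from 49.6 m to 70.4 m: V₃ = 34.2 × (70.4/49.6)^0.3013 = 34.2 × 1.1113 = 38.0053 knots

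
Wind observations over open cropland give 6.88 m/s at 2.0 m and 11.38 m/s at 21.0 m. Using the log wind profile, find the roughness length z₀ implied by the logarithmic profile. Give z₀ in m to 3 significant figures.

Log law: V(z) ∝ ln(z/z₀). With r = V₁/V₂ = 6.88/11.38 = 0.60457,
r · ln(z₂/z₀) = ln(z₁/z₀) ⇒ ln z₀ = (ln z₁ − r·ln z₂)/(1 − r)
ln z₀ = (0.69315 − 0.60457×3.04452) / 0.39543 = -2.9018
z₀ = exp(-2.9018) = 0.05492 m

z₀ ≈ 0.0549 m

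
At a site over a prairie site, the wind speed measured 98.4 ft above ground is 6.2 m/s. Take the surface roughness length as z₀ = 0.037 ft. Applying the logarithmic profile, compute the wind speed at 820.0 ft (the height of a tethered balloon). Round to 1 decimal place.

7.9 m/s

Log law: V(z) ∝ ln(z/z₀), so V₂/V₁ = ln(z₂/z₀) / ln(z₁/z₀).
ln(820.0/0.037) = 10.0061, ln(98.4/0.037) = 7.8859
V₂ = 6.2 × 10.0061/7.8859 = 6.2 × 1.2689 = 7.8670 m/s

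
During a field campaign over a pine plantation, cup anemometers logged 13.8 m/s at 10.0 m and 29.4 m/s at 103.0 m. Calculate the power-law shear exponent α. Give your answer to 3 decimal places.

Power law: V₂/V₁ = (z₂/z₁)^α ⇒ α = ln(V₂/V₁) / ln(z₂/z₁)
α = ln(29.4/13.8) / ln(103.0/10.0) = ln(2.1304) / ln(10.3000)
  = 0.75633 / 2.33214 = 0.32431

α ≈ 0.324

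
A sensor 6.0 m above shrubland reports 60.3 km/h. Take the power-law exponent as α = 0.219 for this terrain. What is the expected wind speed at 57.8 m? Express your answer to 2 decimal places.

99.03 km/h

Power-law profile: V₂ = V₁ · (z₂/z₁)^α
V₂ = 60.3 × (57.8/6.0)^0.219 = 60.3 × (9.6333)^0.219
    = 60.3 × 1.6423 = 99.0295 km/h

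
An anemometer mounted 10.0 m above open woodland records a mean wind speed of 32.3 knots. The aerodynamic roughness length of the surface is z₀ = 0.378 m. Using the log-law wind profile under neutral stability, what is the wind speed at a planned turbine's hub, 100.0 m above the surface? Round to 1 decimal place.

Log law: V(z) ∝ ln(z/z₀), so V₂/V₁ = ln(z₂/z₀) / ln(z₁/z₀).
ln(100.0/0.378) = 5.5780, ln(10.0/0.378) = 3.2754
V₂ = 32.3 × 5.5780/3.2754 = 32.3 × 1.7030 = 55.0064 knots

55.0 knots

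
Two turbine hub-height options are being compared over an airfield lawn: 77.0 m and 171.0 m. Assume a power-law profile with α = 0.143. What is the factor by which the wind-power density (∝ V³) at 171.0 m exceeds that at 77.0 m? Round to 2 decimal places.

Speed ratio: V_B/V_A = (z_B/z_A)^α = (171.0/77.0)^0.143 = (2.2208)^0.143 = 1.12086
Power-density ratio: P_B/P_A = (V_B/V_A)³ = (1.12086)³ = 1.40816

1.41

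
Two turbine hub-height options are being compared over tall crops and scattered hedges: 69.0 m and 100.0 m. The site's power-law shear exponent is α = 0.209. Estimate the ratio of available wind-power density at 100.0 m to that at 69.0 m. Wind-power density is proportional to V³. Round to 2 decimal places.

1.26

Speed ratio: V_B/V_A = (z_B/z_A)^α = (100.0/69.0)^0.209 = (1.4493)^0.209 = 1.08064
Power-density ratio: P_B/P_A = (V_B/V_A)³ = (1.08064)³ = 1.26195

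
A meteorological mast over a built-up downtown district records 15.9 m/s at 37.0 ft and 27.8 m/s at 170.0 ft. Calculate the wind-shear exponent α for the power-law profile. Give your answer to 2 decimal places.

Power law: V₂/V₁ = (z₂/z₁)^α ⇒ α = ln(V₂/V₁) / ln(z₂/z₁)
α = ln(27.8/15.9) / ln(170.0/37.0) = ln(1.7484) / ln(4.5946)
  = 0.55872 / 1.52488 = 0.36640

α ≈ 0.37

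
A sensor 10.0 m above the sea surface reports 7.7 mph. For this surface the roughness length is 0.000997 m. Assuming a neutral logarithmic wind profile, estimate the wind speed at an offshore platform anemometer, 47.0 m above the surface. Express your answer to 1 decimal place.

9.0 mph

Log law: V(z) ∝ ln(z/z₀), so V₂/V₁ = ln(z₂/z₀) / ln(z₁/z₀).
ln(47.0/0.000997) = 10.7609, ln(10.0/0.000997) = 9.2133
V₂ = 7.7 × 10.7609/9.2133 = 7.7 × 1.1680 = 8.9934 mph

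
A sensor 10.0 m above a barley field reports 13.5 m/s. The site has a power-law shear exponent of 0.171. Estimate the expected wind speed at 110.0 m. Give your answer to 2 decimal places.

20.34 m/s

Power-law profile: V₂ = V₁ · (z₂/z₁)^α
V₂ = 13.5 × (110.0/10.0)^0.171 = 13.5 × (11.0000)^0.171
    = 13.5 × 1.5069 = 20.3429 m/s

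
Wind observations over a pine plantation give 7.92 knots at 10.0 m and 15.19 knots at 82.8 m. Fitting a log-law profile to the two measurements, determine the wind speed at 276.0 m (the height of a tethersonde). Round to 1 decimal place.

19.3 knots

Log law: V ∝ ln(z/z₀). From the pair, with r = V₁/V₂ = 0.52140,
ln z₀ = (ln z₁ − r·ln z₂)/(1 − r) = (2.3026 − 0.52140×4.4164)/0.47860 = -0.0003 → z₀ = 0.9997 m
V₃ = V₁ · ln(z₃/z₀)/ln(z₁/z₀) = 7.92 × 5.6207/2.3028 = 19.3307 knots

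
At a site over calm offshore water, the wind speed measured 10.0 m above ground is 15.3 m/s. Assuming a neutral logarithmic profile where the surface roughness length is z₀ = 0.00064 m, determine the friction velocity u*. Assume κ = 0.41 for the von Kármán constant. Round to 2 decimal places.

u* ≈ 0.65 m/s

Log law: V(z) = (u*/κ) · ln(z/z₀) ⇒ u* = κ · V / ln(z/z₀)
u* = 0.41 × 15.3 / ln(10.0/0.00064) = 0.41 × 15.3 / 9.6566
   = 6.2730 / 9.6566 = 0.6496 m/s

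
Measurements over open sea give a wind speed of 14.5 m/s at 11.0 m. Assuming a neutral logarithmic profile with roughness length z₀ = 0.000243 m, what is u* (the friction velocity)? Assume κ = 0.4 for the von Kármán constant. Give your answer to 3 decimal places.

Log law: V(z) = (u*/κ) · ln(z/z₀) ⇒ u* = κ · V / ln(z/z₀)
u* = 0.4 × 14.5 / ln(11.0/0.000243) = 0.4 × 14.5 / 10.7203
   = 5.8000 / 10.7203 = 0.5410 m/s

u* ≈ 0.541 m/s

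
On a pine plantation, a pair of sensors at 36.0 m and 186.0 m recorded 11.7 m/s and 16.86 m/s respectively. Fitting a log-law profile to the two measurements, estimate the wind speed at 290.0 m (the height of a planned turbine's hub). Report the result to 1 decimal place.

18.3 m/s

Log law: V ∝ ln(z/z₀). From the pair, with r = V₁/V₂ = 0.69395,
ln z₀ = (ln z₁ − r·ln z₂)/(1 − r) = (3.5835 − 0.69395×5.2257)/0.30605 = -0.1401 → z₀ = 0.8692 m
V₃ = V₁ · ln(z₃/z₀)/ln(z₁/z₀) = 11.7 × 5.8100/3.7237 = 18.2555 m/s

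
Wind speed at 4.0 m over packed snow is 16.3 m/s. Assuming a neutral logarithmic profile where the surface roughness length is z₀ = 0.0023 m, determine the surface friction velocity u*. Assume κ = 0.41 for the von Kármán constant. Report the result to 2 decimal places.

Log law: V(z) = (u*/κ) · ln(z/z₀) ⇒ u* = κ · V / ln(z/z₀)
u* = 0.41 × 16.3 / ln(4.0/0.0023) = 0.41 × 16.3 / 7.4611
   = 6.6830 / 7.4611 = 0.8957 m/s

u* ≈ 0.90 m/s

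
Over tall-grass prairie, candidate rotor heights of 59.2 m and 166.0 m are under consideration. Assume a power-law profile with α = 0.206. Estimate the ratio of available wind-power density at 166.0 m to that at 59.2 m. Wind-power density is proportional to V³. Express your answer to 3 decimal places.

Speed ratio: V_B/V_A = (z_B/z_A)^α = (166.0/59.2)^0.206 = (2.8041)^0.206 = 1.23664
Power-density ratio: P_B/P_A = (V_B/V_A)³ = (1.23664)³ = 1.89118

1.891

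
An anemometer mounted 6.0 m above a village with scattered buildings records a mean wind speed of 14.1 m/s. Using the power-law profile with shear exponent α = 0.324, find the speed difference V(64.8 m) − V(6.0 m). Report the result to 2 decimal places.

16.38 m/s

Power law: V₂ = V₁ · (z₂/z₁)^α = 14.1 × (10.8000)^0.324 = 30.4823 m/s
ΔV = 30.4823 − 14.1 = 16.3823 m/s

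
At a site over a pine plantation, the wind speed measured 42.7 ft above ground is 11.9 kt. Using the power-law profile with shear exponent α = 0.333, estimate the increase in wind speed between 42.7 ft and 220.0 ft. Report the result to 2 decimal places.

8.64 kt

Power law: V₂ = V₁ · (z₂/z₁)^α = 11.9 × (5.1522)^0.333 = 20.5419 kt
ΔV = 20.5419 − 11.9 = 8.6419 kt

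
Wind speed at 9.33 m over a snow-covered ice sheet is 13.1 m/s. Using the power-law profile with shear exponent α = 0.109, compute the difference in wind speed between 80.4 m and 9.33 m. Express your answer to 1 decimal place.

Power law: V₂ = V₁ · (z₂/z₁)^α = 13.1 × (8.6174)^0.109 = 16.5664 m/s
ΔV = 16.5664 − 13.1 = 3.4664 m/s

3.5 m/s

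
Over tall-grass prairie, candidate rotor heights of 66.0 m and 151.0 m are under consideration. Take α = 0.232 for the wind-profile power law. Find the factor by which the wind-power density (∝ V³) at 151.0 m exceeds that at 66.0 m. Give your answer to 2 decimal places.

Speed ratio: V_B/V_A = (z_B/z_A)^α = (151.0/66.0)^0.232 = (2.2879)^0.232 = 1.21168
Power-density ratio: P_B/P_A = (V_B/V_A)³ = (1.21168)³ = 1.77896

1.78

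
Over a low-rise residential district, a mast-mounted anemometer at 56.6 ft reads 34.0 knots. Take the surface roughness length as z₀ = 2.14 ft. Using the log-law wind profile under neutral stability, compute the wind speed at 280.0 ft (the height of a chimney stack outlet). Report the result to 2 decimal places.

50.60 knots

Log law: V(z) ∝ ln(z/z₀), so V₂/V₁ = ln(z₂/z₀) / ln(z₁/z₀).
ln(280.0/2.14) = 4.8740, ln(56.6/2.14) = 3.2752
V₂ = 34.0 × 4.8740/3.2752 = 34.0 × 1.4881 = 50.5970 knots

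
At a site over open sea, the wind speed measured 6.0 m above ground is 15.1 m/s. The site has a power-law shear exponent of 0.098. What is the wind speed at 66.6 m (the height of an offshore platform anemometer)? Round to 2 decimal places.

Power-law profile: V₂ = V₁ · (z₂/z₁)^α
V₂ = 15.1 × (66.6/6.0)^0.098 = 15.1 × (11.1000)^0.098
    = 15.1 × 1.2660 = 19.1169 m/s

19.12 m/s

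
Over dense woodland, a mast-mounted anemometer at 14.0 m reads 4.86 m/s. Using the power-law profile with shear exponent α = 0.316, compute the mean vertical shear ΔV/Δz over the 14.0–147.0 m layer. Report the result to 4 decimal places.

Power law: V₂ = V₁ · (z₂/z₁)^α = 4.86 × (10.5000)^0.316 = 10.2172 m/s
ΔV/Δz = (10.2172 − 4.86)/(147.0 − 14.0) = 5.3572/133.0000 = 0.04028 m/s/m

0.0403 m/s/m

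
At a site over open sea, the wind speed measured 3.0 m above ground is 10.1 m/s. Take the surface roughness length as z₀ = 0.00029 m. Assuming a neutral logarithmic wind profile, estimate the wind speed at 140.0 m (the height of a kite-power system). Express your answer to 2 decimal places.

Log law: V(z) ∝ ln(z/z₀), so V₂/V₁ = ln(z₂/z₀) / ln(z₁/z₀).
ln(140.0/0.00029) = 13.0873, ln(3.0/0.00029) = 9.2442
V₂ = 10.1 × 13.0873/9.2442 = 10.1 × 1.4157 = 14.2988 m/s

14.30 m/s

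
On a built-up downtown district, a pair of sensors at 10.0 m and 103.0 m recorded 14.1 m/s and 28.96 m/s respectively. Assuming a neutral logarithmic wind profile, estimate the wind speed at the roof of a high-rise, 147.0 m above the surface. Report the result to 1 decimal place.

31.2 m/s

Log law: V ∝ ln(z/z₀). From the pair, with r = V₁/V₂ = 0.48688,
ln z₀ = (ln z₁ − r·ln z₂)/(1 − r) = (2.3026 − 0.48688×4.6347)/0.51312 = 0.0897 → z₀ = 1.094 m
V₃ = V₁ · ln(z₃/z₀)/ln(z₁/z₀) = 14.1 × 4.9007/2.2129 = 31.2265 m/s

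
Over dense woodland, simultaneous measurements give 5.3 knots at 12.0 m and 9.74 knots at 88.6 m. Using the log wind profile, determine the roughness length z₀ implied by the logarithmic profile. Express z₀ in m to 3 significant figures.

Log law: V(z) ∝ ln(z/z₀). With r = V₁/V₂ = 5.3/9.74 = 0.54415,
r · ln(z₂/z₀) = ln(z₁/z₀) ⇒ ln z₀ = (ln z₁ − r·ln z₂)/(1 − r)
ln z₀ = (2.48491 − 0.54415×4.48413) / 0.45585 = 0.0984
z₀ = exp(0.0984) = 1.103 m

z₀ ≈ 1.10 m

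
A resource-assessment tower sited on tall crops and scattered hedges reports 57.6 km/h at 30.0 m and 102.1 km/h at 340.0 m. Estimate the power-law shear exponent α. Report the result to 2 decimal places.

Power law: V₂/V₁ = (z₂/z₁)^α ⇒ α = ln(V₂/V₁) / ln(z₂/z₁)
α = ln(102.1/57.6) / ln(340.0/30.0) = ln(1.7726) / ln(11.3333)
  = 0.57243 / 2.42775 = 0.23579

α ≈ 0.24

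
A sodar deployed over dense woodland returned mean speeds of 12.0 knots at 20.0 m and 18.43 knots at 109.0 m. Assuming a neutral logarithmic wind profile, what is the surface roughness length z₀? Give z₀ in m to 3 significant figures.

Log law: V(z) ∝ ln(z/z₀). With r = V₁/V₂ = 12.0/18.43 = 0.65111,
r · ln(z₂/z₀) = ln(z₁/z₀) ⇒ ln z₀ = (ln z₁ − r·ln z₂)/(1 − r)
ln z₀ = (2.99573 − 0.65111×4.69135) / 0.34889 = -0.1687
z₀ = exp(-0.1687) = 0.8448 m

z₀ ≈ 0.845 m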